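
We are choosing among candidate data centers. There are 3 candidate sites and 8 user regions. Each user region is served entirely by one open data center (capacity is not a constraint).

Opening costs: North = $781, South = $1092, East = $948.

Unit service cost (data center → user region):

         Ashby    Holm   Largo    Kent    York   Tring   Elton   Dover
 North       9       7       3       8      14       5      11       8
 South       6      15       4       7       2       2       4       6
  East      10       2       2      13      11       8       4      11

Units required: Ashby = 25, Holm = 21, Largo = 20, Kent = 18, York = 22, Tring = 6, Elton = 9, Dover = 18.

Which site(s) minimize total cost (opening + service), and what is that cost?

For any fixed open set, each user region goes to its cheapest open site; total = fixed + service.
{North}: Ashby→North 9·25=225, Holm→North 7·21=147, Largo→North 3·20=60, Kent→North 8·18=144, York→North 14·22=308, Tring→North 5·6=30, Elton→North 11·9=99, Dover→North 8·18=144. Service 1157; fixed 781; total 1938.
{South}: service 871 + fixed 1092 = 1963
{East}: service 1090 + fixed 948 = 2038
{North, South, East}: service 558 + fixed 2821 = 3379
No other subset beats 1938.

Open North only; minimum total cost 1938.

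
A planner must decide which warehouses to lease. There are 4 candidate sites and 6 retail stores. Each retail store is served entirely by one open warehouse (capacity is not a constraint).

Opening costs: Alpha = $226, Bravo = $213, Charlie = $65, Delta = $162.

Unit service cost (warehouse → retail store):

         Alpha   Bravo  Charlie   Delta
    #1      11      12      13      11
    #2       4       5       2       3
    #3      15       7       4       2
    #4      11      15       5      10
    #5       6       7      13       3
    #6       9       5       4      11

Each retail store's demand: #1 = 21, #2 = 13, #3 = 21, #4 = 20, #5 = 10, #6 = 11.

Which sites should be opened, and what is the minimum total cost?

Open Charlie and Delta; minimum total cost 700.

For any fixed open set, each retail store goes to its cheapest open site; total = fixed + service.
{Charlie, Delta}: #1→Delta 11·21=231, #2→Charlie 2·13=26, #3→Delta 2·21=42, #4→Charlie 5·20=100, #5→Delta 3·10=30, #6→Charlie 4·11=44. Service 473; fixed 227; total 700.
{Charlie}: #1→Charlie 13·21=273, #2→Charlie 2·13=26, #3→Charlie 4·21=84, #4→Charlie 5·20=100, #5→Charlie 13·10=130, #6→Charlie 4·11=44. Service 657; fixed 65; total 722.
{Delta}: #1→Delta 11·21=231, #2→Delta 3·13=39, #3→Delta 2·21=42, #4→Delta 10·20=200, #5→Delta 3·10=30, #6→Delta 11·11=121. Service 663; fixed 162; total 825.
{Alpha, Bravo, Charlie, Delta}: service 473 + fixed 666 = 1139
(All 15 nonempty subsets were checked; Charlie and Delta is lowest.)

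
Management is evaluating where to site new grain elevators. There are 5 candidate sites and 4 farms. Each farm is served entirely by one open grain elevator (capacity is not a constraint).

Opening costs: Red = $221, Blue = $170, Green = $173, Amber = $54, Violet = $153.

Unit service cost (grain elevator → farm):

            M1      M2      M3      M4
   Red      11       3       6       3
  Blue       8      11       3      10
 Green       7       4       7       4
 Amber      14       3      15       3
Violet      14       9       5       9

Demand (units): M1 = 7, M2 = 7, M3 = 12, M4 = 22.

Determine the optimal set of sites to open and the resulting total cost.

Open Blue and Amber; minimum total cost 403.

For any fixed open set, each farm goes to its cheapest open site; total = fixed + service.
{Blue, Amber}: M1→Blue 8·7=56, M2→Amber 3·7=21, M3→Blue 3·12=36, M4→Amber 3·22=66. Service 179; fixed 224; total 403.
{Amber}: service 365 + fixed 54 = 419
{Green}: service 249 + fixed 173 = 422
{Red, Blue, Green, Amber, Violet}: service 172 + fixed 771 = 943
No other subset beats 403.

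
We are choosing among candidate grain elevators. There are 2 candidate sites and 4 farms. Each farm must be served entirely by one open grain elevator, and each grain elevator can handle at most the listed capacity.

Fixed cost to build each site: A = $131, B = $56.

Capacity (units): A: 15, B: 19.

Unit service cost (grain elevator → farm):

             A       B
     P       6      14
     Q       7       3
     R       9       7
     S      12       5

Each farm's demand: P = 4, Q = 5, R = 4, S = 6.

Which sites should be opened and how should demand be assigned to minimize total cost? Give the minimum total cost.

Open {B}: P→B 14·4=56, Q→B 3·5=15, R→B 7·4=28, S→B 5·6=30.
Loads: B carries 19/19. Service 129; fixed 56; total 185.
Next best feasible plan costs 284.

Minimum total cost: 185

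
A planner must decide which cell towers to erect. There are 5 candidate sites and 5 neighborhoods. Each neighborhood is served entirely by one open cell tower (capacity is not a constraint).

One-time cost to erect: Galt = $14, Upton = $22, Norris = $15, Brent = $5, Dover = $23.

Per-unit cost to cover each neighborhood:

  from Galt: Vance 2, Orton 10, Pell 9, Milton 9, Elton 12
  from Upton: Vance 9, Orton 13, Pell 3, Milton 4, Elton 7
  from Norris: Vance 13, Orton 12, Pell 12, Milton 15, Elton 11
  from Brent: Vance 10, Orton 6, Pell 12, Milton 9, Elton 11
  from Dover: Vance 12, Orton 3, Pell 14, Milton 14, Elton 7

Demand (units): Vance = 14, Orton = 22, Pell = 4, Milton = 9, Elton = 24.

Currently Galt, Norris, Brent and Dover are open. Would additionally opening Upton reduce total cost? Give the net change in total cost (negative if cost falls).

Current service cost with {Galt, Norris, Brent, Dover}: 379.
Adding Upton: each neighborhood re-picks its cheapest; new service cost 310, saving 69.
Extra fixed cost: 22. Net change = 22 − 69 = -47.
(Totals: 436 → 389.)

Yes — net change −47 (cost falls by 47).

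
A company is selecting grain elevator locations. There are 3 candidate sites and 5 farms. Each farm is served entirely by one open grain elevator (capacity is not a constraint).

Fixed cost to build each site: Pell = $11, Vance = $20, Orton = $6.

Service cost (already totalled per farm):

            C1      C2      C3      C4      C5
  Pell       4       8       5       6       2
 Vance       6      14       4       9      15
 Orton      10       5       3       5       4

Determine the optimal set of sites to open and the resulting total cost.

Open Orton only; minimum total cost 33.

For any fixed open set, each farm goes to its cheapest open site; total = fixed + service.
{Orton}: C1→Orton 10, C2→Orton 5, C3→Orton 3, C4→Orton 5, C5→Orton 4. Service 27; fixed 6; total 33.
{Pell}: service 25 + fixed 11 = 36
{Pell, Orton}: C1→Pell 4, C2→Orton 5, C3→Orton 3, C4→Orton 5, C5→Pell 2. Service 19; fixed 17; total 36.
{Pell, Vance, Orton}: C1→Pell 4, C2→Orton 5, C3→Orton 3, C4→Orton 5, C5→Pell 2. Service 19; fixed 37; total 56.
(All 7 nonempty subsets were checked; Orton only is lowest.)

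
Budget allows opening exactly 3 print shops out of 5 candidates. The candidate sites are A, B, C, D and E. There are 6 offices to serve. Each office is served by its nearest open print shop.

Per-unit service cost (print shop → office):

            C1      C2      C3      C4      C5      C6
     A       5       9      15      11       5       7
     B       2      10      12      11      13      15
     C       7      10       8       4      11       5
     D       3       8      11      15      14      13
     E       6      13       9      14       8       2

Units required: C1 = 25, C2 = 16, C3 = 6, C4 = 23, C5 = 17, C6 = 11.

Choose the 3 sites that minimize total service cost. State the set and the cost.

Choose A, B and C; total service cost 474.

With exactly 3 open, each office uses its cheapest among the chosen.
{A, B, C}: C1→B 2·25=50, C2→A 9·16=144, C3→C 8·6=48, C4→C 4·23=92, C5→A 5·17=85, C6→C 5·11=55. Service cost 474.
{A, C, D}: service cost 483
{C, D, E}: service cost 501
Among all 10 size-3 choices, {A, B, C} is lowest.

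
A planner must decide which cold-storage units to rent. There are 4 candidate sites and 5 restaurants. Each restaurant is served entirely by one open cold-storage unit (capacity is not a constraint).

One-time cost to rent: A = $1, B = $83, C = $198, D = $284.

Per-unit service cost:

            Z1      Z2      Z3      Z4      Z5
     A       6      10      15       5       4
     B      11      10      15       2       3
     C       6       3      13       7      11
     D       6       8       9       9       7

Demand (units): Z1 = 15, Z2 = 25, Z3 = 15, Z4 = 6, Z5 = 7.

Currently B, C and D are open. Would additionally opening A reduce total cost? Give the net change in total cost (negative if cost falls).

Current service cost with {B, C, D}: 333.
Adding A: each restaurant re-picks its cheapest; new service cost 333, saving 0.
Extra fixed cost: 1. Net change = 1 − 0 = 1.
(Totals: 898 → 899.)

No — net change +1 (cost rises by 1).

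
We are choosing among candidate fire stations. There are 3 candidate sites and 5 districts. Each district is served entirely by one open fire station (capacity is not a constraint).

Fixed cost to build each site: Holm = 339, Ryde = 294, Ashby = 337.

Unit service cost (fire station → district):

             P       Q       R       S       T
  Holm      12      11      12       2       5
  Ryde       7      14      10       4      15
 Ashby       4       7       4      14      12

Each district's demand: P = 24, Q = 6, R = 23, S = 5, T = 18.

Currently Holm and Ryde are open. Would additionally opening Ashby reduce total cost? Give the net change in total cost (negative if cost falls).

No — net change +103 (cost rises by 103).

Current service cost with {Holm, Ryde}: 564.
Adding Ashby: each district re-picks its cheapest; new service cost 330, saving 234.
Extra fixed cost: 337. Net change = 337 − 234 = 103.
(Totals: 1197 → 1300.)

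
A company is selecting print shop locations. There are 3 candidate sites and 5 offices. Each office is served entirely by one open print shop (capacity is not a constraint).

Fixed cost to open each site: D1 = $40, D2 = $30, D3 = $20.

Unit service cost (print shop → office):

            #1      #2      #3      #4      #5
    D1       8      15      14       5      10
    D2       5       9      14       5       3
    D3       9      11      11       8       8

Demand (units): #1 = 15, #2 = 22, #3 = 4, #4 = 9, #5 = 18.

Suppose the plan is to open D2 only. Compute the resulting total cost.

Each office is assigned to its cheapest site among the open ones.
{D2}: #1→D2 5·15=75, #2→D2 9·22=198, #3→D2 14·4=56, #4→D2 5·9=45, #5→D2 3·18=54. Service 428; fixed 30; total 458.

Total cost: 458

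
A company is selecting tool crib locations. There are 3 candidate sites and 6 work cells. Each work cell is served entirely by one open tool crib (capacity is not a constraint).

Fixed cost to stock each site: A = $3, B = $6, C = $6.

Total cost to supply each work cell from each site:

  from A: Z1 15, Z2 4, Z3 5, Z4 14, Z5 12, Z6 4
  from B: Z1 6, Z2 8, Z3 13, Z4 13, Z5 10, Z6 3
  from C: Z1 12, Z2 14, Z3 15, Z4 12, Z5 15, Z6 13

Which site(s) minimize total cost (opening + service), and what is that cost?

Open A and B; minimum total cost 50.

For any fixed open set, each work cell goes to its cheapest open site; total = fixed + service.
{A, B}: Z1→B 6, Z2→A 4, Z3→A 5, Z4→B 13, Z5→B 10, Z6→B 3. Service 41; fixed 9; total 50.
{A, B, C}: service 40 + fixed 15 = 55
{A}: Z1→A 15, Z2→A 4, Z3→A 5, Z4→A 14, Z5→A 12, Z6→A 4. Service 54; fixed 3; total 57.
No other subset beats 50.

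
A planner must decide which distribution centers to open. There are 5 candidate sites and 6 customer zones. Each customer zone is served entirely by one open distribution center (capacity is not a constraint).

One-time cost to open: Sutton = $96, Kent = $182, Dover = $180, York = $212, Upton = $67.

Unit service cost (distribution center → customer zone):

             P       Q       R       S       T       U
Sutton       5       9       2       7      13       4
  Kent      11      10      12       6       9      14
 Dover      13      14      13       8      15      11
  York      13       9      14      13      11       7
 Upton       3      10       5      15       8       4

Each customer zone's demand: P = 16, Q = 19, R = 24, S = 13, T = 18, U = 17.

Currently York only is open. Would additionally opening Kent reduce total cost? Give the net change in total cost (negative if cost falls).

Yes — net change −25 (cost falls by 25).

Current service cost with {York}: 1201.
Adding Kent: each customer zone re-picks its cheapest; new service cost 994, saving 207.
Extra fixed cost: 182. Net change = 182 − 207 = -25.
(Totals: 1413 → 1388.)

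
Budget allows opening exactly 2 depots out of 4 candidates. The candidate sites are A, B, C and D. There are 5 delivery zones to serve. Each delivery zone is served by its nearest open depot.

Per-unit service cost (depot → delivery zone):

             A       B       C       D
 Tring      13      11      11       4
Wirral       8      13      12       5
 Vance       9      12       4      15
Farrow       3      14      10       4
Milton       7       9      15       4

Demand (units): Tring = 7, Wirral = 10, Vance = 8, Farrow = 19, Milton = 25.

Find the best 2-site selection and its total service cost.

Choose C and D; total service cost 286.

With exactly 2 open, each delivery zone uses its cheapest among the chosen.
{C, D}: Tring→D 4·7=28, Wirral→D 5·10=50, Vance→C 4·8=32, Farrow→D 4·19=76, Milton→D 4·25=100. Service cost 286.
{A, D}: service cost 307
{B, D}: service cost 350
Among all 6 size-2 choices, {C, D} is lowest.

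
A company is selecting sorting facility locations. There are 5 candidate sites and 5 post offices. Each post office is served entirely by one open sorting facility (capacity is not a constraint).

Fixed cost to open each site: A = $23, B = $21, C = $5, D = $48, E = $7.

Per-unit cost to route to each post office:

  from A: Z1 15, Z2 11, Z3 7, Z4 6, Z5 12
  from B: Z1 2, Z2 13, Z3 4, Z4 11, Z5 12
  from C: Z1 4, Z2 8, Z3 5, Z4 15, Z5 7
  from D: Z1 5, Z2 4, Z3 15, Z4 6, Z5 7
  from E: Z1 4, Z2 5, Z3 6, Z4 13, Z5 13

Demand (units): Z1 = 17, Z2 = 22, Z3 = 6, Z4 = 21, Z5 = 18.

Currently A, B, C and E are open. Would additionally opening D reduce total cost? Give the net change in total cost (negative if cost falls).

Current service cost with {A, B, C, E}: 420.
Adding D: each post office re-picks its cheapest; new service cost 398, saving 22.
Extra fixed cost: 48. Net change = 48 − 22 = 26.
(Totals: 476 → 502.)

No — net change +26 (cost rises by 26).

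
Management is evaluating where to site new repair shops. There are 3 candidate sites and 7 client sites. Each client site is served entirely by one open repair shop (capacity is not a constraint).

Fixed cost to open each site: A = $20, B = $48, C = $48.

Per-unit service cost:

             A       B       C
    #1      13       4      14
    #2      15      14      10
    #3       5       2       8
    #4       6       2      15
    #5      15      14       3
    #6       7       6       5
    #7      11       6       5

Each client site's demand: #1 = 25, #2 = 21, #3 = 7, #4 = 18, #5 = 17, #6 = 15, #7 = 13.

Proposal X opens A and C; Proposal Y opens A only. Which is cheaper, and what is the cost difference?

Proposal X: {A, C}: #1→A 13·25=325, #2→C 10·21=210, #3→A 5·7=35, #4→A 6·18=108, #5→C 3·17=51, #6→C 5·15=75, #7→C 5·13=65. Service 869; fixed 68; total 937.
Proposal Y: {A}: #1→A 13·25=325, #2→A 15·21=315, #3→A 5·7=35, #4→A 6·18=108, #5→A 15·17=255, #6→A 7·15=105, #7→A 11·13=143. Service 1286; fixed 20; total 1306.
Difference: |937 − 1306| = 369.

Proposal X is cheaper by 369.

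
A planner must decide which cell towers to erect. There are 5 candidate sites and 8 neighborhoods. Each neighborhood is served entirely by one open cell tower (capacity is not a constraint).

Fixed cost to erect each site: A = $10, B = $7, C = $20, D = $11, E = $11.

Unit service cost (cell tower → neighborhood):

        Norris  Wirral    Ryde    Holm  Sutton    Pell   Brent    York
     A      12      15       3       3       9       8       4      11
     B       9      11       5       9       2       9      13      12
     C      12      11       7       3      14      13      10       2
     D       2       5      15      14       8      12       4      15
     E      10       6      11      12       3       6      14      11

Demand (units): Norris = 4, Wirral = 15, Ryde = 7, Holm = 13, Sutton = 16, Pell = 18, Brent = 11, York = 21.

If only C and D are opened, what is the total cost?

Total cost: 632

Each neighborhood is assigned to its cheapest site among the open ones.
{C, D}: Norris→D 2·4=8, Wirral→D 5·15=75, Ryde→C 7·7=49, Holm→C 3·13=39, Sutton→D 8·16=128, Pell→D 12·18=216, Brent→D 4·11=44, York→C 2·21=42. Service 601; fixed 31; total 632.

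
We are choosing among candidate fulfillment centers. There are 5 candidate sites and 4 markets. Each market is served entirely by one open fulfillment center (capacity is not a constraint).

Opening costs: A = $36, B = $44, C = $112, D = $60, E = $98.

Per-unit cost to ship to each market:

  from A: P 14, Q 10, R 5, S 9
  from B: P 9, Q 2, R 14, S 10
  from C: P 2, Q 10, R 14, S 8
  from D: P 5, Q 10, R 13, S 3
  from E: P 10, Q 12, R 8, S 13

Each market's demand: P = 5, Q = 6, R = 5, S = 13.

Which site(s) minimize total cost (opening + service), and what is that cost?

Open A, B and D; minimum total cost 241.

For any fixed open set, each market goes to its cheapest open site; total = fixed + service.
{A, B, D}: P→D 5·5=25, Q→B 2·6=12, R→A 5·5=25, S→D 3·13=39. Service 101; fixed 140; total 241.
{A, D}: service 149 + fixed 96 = 245
{B, D}: service 141 + fixed 104 = 245
{A, B, C, D, E}: service 86 + fixed 350 = 436
No other subset beats 241.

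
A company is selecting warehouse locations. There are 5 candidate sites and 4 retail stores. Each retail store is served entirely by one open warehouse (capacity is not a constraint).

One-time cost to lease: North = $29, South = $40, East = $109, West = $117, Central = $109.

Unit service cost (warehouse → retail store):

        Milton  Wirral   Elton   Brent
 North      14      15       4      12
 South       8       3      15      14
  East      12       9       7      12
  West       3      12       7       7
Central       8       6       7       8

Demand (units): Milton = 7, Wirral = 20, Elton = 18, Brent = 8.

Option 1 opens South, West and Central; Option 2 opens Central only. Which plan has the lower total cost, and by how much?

Option 1: {South, West, Central}: Milton→West 3·7=21, Wirral→South 3·20=60, Elton→West 7·18=126, Brent→West 7·8=56. Service 263; fixed 266; total 529.
Option 2: {Central}: Milton→Central 8·7=56, Wirral→Central 6·20=120, Elton→Central 7·18=126, Brent→Central 8·8=64. Service 366; fixed 109; total 475.
Difference: |529 − 475| = 54.

Option 2 is cheaper by 54.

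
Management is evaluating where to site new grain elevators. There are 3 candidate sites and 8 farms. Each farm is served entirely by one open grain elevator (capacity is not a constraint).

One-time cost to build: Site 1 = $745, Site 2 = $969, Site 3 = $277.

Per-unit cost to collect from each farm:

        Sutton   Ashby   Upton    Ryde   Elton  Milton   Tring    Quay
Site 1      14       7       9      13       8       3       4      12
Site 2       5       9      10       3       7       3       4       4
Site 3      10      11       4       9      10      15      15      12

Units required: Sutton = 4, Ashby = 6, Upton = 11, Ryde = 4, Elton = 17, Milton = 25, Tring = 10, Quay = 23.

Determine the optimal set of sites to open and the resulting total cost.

For any fixed open set, each farm goes to its cheapest open site; total = fixed + service.
{Site 3}: Sutton→Site 3 10·4=40, Ashby→Site 3 11·6=66, Upton→Site 3 4·11=44, Ryde→Site 3 9·4=36, Elton→Site 3 10·17=170, Milton→Site 3 15·25=375, Tring→Site 3 15·10=150, Quay→Site 3 12·23=276. Service 1157; fixed 277; total 1434.
{Site 2}: Sutton→Site 2 5·4=20, Ashby→Site 2 9·6=54, Upton→Site 2 10·11=110, Ryde→Site 2 3·4=12, Elton→Site 2 7·17=119, Milton→Site 2 3·25=75, Tring→Site 2 4·10=40, Quay→Site 2 4·23=92. Service 522; fixed 969; total 1491.
{Site 1}: service 776 + fixed 745 = 1521
{Site 1, Site 2, Site 3}: Sutton→Site 2 5·4=20, Ashby→Site 1 7·6=42, Upton→Site 3 4·11=44, Ryde→Site 2 3·4=12, Elton→Site 2 7·17=119, Milton→Site 1 3·25=75, Tring→Site 1 4·10=40, Quay→Site 2 4·23=92. Service 444; fixed 1991; total 2435.
No other subset beats 1434.

Open Site 3 only; minimum total cost 1434.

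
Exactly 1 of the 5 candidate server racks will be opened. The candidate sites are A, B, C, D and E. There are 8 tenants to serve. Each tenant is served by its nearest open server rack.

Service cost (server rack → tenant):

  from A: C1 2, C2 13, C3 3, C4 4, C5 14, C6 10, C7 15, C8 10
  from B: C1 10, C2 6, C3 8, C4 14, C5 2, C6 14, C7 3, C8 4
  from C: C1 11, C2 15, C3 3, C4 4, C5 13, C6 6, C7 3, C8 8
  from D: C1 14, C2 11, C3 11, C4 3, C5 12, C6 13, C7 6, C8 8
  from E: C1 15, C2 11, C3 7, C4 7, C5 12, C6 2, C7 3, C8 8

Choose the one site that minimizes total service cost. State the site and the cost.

With exactly 1 open, each tenant uses its cheapest among the chosen.
{B}: C1→B 10, C2→B 6, C3→B 8, C4→B 14, C5→B 2, C6→B 14, C7→B 3, C8→B 4. Service cost 61.
{C}: service cost 63
{E}: service cost 65
Among all 5 size-1 choices, {B} is lowest.

Choose B only; total service cost 61.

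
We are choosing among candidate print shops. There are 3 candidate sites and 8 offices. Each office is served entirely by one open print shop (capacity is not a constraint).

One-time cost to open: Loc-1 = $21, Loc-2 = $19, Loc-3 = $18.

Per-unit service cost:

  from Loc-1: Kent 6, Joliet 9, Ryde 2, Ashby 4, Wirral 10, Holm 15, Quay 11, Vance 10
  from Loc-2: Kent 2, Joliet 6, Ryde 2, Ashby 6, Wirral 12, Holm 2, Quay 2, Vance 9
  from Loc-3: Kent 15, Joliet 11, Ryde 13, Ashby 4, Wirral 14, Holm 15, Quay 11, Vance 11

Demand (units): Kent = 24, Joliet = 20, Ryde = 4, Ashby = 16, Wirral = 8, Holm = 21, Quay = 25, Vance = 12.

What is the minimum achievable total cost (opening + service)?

Minimum total cost: 560

For any fixed open set, each office goes to its cheapest open site; total = fixed + service.
{Loc-1, Loc-2}: Kent→Loc-2 2·24=48, Joliet→Loc-2 6·20=120, Ryde→Loc-1 2·4=8, Ashby→Loc-1 4·16=64, Wirral→Loc-1 10·8=80, Holm→Loc-2 2·21=42, Quay→Loc-2 2·25=50, Vance→Loc-2 9·12=108. Service 520; fixed 40; total 560.
{Loc-2, Loc-3}: service 536 + fixed 37 = 573
{Loc-1, Loc-2, Loc-3}: service 520 + fixed 58 = 578
{Loc-3}: service 1530 + fixed 18 = 1548
No other subset beats 560.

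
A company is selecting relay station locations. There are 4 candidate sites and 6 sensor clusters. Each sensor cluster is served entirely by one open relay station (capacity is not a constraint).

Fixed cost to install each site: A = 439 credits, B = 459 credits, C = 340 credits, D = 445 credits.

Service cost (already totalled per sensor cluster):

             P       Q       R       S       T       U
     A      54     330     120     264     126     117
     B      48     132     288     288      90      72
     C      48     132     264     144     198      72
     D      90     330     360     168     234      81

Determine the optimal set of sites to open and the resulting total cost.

For any fixed open set, each sensor cluster goes to its cheapest open site; total = fixed + service.
{C}: P→C 48, Q→C 132, R→C 264, S→C 144, T→C 198, U→C 72. Service 858; fixed 340; total 1198.
{B}: P→B 48, Q→B 132, R→B 288, S→B 288, T→B 90, U→B 72. Service 918; fixed 459; total 1377.
{A, C}: service 642 + fixed 779 = 1421
{A, B, C, D}: P→B 48, Q→B 132, R→A 120, S→C 144, T→B 90, U→B 72. Service 606; fixed 1683; total 2289.
(All 15 nonempty subsets were checked; C only is lowest.)

Open C only; minimum total cost 1198.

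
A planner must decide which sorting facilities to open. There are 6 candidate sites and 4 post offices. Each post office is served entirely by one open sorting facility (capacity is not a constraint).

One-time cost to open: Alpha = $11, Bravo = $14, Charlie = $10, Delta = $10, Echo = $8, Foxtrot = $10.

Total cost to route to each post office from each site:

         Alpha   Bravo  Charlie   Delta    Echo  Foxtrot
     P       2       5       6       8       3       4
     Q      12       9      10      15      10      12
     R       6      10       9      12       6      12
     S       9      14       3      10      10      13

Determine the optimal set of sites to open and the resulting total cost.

Open Echo only; minimum total cost 37.

For any fixed open set, each post office goes to its cheapest open site; total = fixed + service.
{Echo}: P→Echo 3, Q→Echo 10, R→Echo 6, S→Echo 10. Service 29; fixed 8; total 37.
{Charlie}: service 28 + fixed 10 = 38
{Alpha}: P→Alpha 2, Q→Alpha 12, R→Alpha 6, S→Alpha 9. Service 29; fixed 11; total 40.
{Alpha, Bravo, Charlie, Delta, Echo, Foxtrot}: P→Alpha 2, Q→Bravo 9, R→Alpha 6, S→Charlie 3. Service 20; fixed 63; total 83.
No other subset beats 37.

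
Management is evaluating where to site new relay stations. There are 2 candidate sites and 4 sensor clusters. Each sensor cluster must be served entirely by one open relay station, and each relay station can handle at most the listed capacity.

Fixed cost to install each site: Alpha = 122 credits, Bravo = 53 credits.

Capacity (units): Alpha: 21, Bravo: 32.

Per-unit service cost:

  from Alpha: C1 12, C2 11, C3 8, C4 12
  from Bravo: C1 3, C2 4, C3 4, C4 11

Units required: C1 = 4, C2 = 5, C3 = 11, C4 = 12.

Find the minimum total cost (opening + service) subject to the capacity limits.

Open {Bravo}: C1→Bravo 3·4=12, C2→Bravo 4·5=20, C3→Bravo 4·11=44, C4→Bravo 11·12=132.
Loads: Bravo carries 32/32. Service 208; fixed 53; total 261.
Next best feasible plan costs 383.

Minimum total cost: 261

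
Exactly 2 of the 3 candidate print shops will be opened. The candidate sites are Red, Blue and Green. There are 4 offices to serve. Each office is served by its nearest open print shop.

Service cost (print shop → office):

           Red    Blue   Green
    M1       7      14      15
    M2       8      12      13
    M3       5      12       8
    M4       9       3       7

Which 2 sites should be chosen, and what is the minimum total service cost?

Choose Red and Blue; total service cost 23.

With exactly 2 open, each office uses its cheapest among the chosen.
{Red, Blue}: M1→Red 7, M2→Red 8, M3→Red 5, M4→Blue 3. Service cost 23.
{Red, Green}: service cost 27
{Blue, Green}: service cost 37
Among all 3 size-2 choices, {Red, Blue} is lowest.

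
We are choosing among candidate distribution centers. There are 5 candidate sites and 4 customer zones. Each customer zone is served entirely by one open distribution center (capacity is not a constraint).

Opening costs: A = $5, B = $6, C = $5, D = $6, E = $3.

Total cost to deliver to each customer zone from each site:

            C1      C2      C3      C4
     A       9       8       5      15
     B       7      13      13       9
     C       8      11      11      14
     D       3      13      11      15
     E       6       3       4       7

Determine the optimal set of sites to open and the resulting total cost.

Open E only; minimum total cost 23.

For any fixed open set, each customer zone goes to its cheapest open site; total = fixed + service.
{E}: C1→E 6, C2→E 3, C3→E 4, C4→E 7. Service 20; fixed 3; total 23.
{D, E}: C1→D 3, C2→E 3, C3→E 4, C4→E 7. Service 17; fixed 9; total 26.
{A, E}: service 20 + fixed 8 = 28
{A, B, C, D, E}: C1→D 3, C2→E 3, C3→E 4, C4→E 7. Service 17; fixed 25; total 42.
No other subset beats 23.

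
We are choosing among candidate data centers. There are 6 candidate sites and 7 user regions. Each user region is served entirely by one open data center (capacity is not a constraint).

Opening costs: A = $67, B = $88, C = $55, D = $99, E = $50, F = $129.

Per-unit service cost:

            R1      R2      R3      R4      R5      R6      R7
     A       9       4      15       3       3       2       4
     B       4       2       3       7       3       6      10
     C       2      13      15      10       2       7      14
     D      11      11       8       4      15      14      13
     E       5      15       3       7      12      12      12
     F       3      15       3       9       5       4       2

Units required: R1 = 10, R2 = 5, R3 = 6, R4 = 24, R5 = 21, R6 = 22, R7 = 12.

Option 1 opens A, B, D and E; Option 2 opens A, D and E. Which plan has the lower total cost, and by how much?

Option 2 is cheaper by 68.

Option 1: {A, B, D, E}: R1→B 4·10=40, R2→B 2·5=10, R3→B 3·6=18, R4→A 3·24=72, R5→A 3·21=63, R6→A 2·22=44, R7→A 4·12=48. Service 295; fixed 304; total 599.
Option 2: {A, D, E}: R1→E 5·10=50, R2→A 4·5=20, R3→E 3·6=18, R4→A 3·24=72, R5→A 3·21=63, R6→A 2·22=44, R7→A 4·12=48. Service 315; fixed 216; total 531.
Difference: |599 − 531| = 68.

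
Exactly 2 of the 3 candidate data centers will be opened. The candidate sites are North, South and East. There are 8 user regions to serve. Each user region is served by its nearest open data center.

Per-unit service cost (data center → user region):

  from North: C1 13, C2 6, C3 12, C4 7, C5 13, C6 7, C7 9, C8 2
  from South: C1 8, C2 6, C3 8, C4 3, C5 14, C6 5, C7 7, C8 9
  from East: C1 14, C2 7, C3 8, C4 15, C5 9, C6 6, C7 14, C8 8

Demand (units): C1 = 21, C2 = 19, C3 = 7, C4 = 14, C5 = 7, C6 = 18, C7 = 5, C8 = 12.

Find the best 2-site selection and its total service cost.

Choose North and South; total service cost 620.

With exactly 2 open, each user region uses its cheapest among the chosen.
{North, South}: C1→South 8·21=168, C2→North 6·19=114, C3→South 8·7=56, C4→South 3·14=42, C5→North 13·7=91, C6→South 5·18=90, C7→South 7·5=35, C8→North 2·12=24. Service cost 620.
{South, East}: service cost 664
{North, East}: service cost 781
Among all 3 size-2 choices, {North, South} is lowest.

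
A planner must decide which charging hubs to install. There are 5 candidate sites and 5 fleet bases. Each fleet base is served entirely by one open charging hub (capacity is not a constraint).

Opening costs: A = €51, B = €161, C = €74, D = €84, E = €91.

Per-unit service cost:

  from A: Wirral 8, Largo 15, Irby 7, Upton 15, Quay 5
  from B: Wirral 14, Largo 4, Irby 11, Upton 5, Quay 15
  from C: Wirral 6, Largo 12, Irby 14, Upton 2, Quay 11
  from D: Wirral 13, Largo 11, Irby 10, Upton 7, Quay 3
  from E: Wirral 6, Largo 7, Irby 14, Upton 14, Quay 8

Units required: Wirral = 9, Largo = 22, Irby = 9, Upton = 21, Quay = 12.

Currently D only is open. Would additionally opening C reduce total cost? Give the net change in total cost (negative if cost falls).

Yes — net change −94 (cost falls by 94).

Current service cost with {D}: 632.
Adding C: each fleet base re-picks its cheapest; new service cost 464, saving 168.
Extra fixed cost: 74. Net change = 74 − 168 = -94.
(Totals: 716 → 622.)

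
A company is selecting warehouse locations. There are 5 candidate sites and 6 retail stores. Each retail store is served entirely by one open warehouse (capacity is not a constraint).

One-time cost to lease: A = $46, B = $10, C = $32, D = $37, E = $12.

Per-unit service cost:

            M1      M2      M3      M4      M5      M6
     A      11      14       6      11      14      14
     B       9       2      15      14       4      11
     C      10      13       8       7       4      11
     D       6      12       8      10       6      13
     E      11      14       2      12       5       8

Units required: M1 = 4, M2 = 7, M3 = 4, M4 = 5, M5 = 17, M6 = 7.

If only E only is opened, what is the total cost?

Total cost: 363

Each retail store is assigned to its cheapest site among the open ones.
{E}: M1→E 11·4=44, M2→E 14·7=98, M3→E 2·4=8, M4→E 12·5=60, M5→E 5·17=85, M6→E 8·7=56. Service 351; fixed 12; total 363.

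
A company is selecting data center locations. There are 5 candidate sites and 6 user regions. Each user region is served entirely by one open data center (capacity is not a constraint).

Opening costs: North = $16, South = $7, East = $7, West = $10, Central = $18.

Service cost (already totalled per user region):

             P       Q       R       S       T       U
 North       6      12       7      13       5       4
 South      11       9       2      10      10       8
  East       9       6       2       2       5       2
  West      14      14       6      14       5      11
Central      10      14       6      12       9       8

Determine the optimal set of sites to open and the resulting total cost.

For any fixed open set, each user region goes to its cheapest open site; total = fixed + service.
{East}: P→East 9, Q→East 6, R→East 2, S→East 2, T→East 5, U→East 2. Service 26; fixed 7; total 33.
{South, East}: P→East 9, Q→East 6, R→South 2, S→East 2, T→East 5, U→East 2. Service 26; fixed 14; total 40.
{East, West}: service 26 + fixed 17 = 43
{North, South, East, West, Central}: P→North 6, Q→East 6, R→South 2, S→East 2, T→North 5, U→East 2. Service 23; fixed 58; total 81.
No other subset beats 33.

Open East only; minimum total cost 33.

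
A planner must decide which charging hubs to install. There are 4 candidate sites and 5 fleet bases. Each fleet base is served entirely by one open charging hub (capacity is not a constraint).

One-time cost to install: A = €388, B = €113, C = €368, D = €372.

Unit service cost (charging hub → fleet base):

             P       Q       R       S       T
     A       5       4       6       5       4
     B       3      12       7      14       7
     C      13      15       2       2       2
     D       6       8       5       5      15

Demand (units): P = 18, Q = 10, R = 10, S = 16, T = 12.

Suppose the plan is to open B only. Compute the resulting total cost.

Each fleet base is assigned to its cheapest site among the open ones.
{B}: P→B 3·18=54, Q→B 12·10=120, R→B 7·10=70, S→B 14·16=224, T→B 7·12=84. Service 552; fixed 113; total 665.

Total cost: 665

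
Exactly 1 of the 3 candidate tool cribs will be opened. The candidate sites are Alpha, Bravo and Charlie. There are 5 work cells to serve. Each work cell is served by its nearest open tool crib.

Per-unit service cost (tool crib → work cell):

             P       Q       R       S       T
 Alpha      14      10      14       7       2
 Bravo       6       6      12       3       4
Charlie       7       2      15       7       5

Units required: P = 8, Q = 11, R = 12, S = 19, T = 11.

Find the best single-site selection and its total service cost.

Choose Bravo only; total service cost 359.

With exactly 1 open, each work cell uses its cheapest among the chosen.
{Bravo}: P→Bravo 6·8=48, Q→Bravo 6·11=66, R→Bravo 12·12=144, S→Bravo 3·19=57, T→Bravo 4·11=44. Service cost 359.
{Charlie}: service cost 446
{Alpha}: service cost 545
Among all 3 size-1 choices, {Bravo} is lowest.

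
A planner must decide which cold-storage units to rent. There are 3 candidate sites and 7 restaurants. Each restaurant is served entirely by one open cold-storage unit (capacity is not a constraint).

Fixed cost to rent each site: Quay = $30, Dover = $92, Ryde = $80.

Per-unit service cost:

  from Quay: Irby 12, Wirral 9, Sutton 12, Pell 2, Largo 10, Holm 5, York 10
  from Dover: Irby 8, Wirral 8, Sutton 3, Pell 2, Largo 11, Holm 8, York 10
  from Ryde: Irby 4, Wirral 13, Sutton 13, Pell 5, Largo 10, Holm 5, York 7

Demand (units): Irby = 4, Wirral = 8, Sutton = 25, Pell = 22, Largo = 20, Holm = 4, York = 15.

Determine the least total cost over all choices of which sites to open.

For any fixed open set, each restaurant goes to its cheapest open site; total = fixed + service.
{Dover, Ryde}: Irby→Ryde 4·4=16, Wirral→Dover 8·8=64, Sutton→Dover 3·25=75, Pell→Dover 2·22=44, Largo→Ryde 10·20=200, Holm→Ryde 5·4=20, York→Ryde 7·15=105. Service 524; fixed 172; total 696.
{Quay, Dover}: Irby→Dover 8·4=32, Wirral→Dover 8·8=64, Sutton→Dover 3·25=75, Pell→Quay 2·22=44, Largo→Quay 10·20=200, Holm→Quay 5·4=20, York→Quay 10·15=150. Service 585; fixed 122; total 707.
{Dover}: Irby→Dover 8·4=32, Wirral→Dover 8·8=64, Sutton→Dover 3·25=75, Pell→Dover 2·22=44, Largo→Dover 11·20=220, Holm→Dover 8·4=32, York→Dover 10·15=150. Service 617; fixed 92; total 709.
{Quay, Dover, Ryde}: service 524 + fixed 202 = 726
No other subset beats 696.

Minimum total cost: 696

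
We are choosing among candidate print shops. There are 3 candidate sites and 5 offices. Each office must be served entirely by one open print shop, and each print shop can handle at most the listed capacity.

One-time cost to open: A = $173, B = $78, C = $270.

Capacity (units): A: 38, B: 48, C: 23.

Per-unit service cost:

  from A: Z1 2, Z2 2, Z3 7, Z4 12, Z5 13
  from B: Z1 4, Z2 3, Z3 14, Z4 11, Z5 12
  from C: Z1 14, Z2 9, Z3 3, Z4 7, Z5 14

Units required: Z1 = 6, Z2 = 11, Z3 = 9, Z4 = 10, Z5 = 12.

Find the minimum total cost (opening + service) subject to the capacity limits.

Minimum total cost: 515

Open {B}: Z1→B 4·6=24, Z2→B 3·11=33, Z3→B 14·9=126, Z4→B 11·10=110, Z5→B 12·12=144.
Loads: B carries 48/48. Service 437; fixed 78; total 515.
Next best feasible plan costs 602.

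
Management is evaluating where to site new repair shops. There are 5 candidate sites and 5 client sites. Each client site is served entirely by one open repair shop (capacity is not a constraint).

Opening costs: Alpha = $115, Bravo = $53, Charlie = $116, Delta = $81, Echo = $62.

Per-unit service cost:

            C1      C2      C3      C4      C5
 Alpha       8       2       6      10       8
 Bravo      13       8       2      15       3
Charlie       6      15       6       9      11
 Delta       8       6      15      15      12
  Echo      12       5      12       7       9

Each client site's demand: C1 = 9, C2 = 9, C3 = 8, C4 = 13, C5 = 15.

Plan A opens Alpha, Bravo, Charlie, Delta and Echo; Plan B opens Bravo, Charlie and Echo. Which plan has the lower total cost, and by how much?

Plan A: {Alpha, Bravo, Charlie, Delta, Echo}: C1→Charlie 6·9=54, C2→Alpha 2·9=18, C3→Bravo 2·8=16, C4→Echo 7·13=91, C5→Bravo 3·15=45. Service 224; fixed 427; total 651.
Plan B: {Bravo, Charlie, Echo}: C1→Charlie 6·9=54, C2→Echo 5·9=45, C3→Bravo 2·8=16, C4→Echo 7·13=91, C5→Bravo 3·15=45. Service 251; fixed 231; total 482.
Difference: |651 − 482| = 169.

Plan B is cheaper by 169.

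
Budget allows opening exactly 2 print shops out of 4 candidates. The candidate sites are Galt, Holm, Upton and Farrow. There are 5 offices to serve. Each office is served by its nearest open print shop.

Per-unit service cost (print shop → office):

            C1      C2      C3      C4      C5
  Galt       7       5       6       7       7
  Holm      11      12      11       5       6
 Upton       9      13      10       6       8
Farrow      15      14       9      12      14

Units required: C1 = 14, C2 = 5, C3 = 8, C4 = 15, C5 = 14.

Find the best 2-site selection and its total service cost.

With exactly 2 open, each office uses its cheapest among the chosen.
{Galt, Holm}: C1→Galt 7·14=98, C2→Galt 5·5=25, C3→Galt 6·8=48, C4→Holm 5·15=75, C5→Holm 6·14=84. Service cost 330.
{Galt, Upton}: service cost 359
{Galt, Farrow}: service cost 374
Among all 6 size-2 choices, {Galt, Holm} is lowest.

Choose Galt and Holm; total service cost 330.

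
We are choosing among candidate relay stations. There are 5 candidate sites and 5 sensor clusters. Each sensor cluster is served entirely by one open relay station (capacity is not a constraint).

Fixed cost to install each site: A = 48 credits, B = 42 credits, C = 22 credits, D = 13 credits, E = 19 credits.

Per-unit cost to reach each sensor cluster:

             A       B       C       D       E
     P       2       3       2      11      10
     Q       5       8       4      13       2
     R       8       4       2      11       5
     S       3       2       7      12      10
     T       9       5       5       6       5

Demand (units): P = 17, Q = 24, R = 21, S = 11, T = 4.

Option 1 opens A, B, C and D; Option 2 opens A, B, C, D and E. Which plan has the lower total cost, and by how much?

Option 1: {A, B, C, D}: P→A 2·17=34, Q→C 4·24=96, R→C 2·21=42, S→B 2·11=22, T→B 5·4=20. Service 214; fixed 125; total 339.
Option 2: {A, B, C, D, E}: P→A 2·17=34, Q→E 2·24=48, R→C 2·21=42, S→B 2·11=22, T→B 5·4=20. Service 166; fixed 144; total 310.
Difference: |339 − 310| = 29.

Option 2 is cheaper by 29.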